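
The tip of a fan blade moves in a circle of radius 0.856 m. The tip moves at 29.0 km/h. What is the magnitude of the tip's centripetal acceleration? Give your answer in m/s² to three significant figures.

75.8 m/s²

v = 29.0 km/h = 29.0/3.6 = 8.056 m/s.
a_c = v²/r = (8.056)²/0.856 = 64.89/0.856 = 75.81 m/s².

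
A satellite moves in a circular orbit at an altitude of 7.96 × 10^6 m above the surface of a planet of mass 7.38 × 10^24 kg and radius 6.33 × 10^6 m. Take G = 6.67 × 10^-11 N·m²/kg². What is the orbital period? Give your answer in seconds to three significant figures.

15300 s

r = R + h = 6.33 × 10^6 + 7.96 × 10^6 = 1.429 × 10^7 m. Gravity provides the centripetal force: G M m / r² = m v² / r ⇒ v = √(GM/r) = 5869 m/s.
T = 2πr/v = 2π × 1.429 × 10^7 / 5869 = 15300 s.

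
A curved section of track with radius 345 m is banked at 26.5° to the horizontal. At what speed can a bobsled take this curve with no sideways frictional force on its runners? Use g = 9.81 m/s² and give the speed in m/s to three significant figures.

On a frictionless banked curve, N sinθ = mv²/r and N cosθ = mg, so tanθ = v²/(rg).
v = √(r g tanθ) = √(345 × 9.81 × tan 26.5°) = √(345 × 9.81 × 0.4986) = √1687 = 41.08 m/s.

41.1 m/s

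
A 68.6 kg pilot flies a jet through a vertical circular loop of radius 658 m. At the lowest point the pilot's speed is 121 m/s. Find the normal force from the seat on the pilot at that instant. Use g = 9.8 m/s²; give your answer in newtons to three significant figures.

At the lowest point, N points up (toward the centre) and the weight mg points down (away from the centre), so the net inward force is N − mg = mv²/r.
N = m(v²/r + g) = 68.6 × ((121)²/658 + 9.8) = 68.6 × (22.25 + 9.8) = 68.6 × 32.05 = 2199 N.

2200 N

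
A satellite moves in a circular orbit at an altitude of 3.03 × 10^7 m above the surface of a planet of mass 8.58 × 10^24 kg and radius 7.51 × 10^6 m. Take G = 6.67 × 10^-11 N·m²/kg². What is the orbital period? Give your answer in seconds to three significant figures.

61100 s

r = R + h = 7.51 × 10^6 + 3.03 × 10^7 = 3.781 × 10^7 m. Gravity provides the centripetal force: G M m / r² = m v² / r ⇒ v = √(GM/r) = 3890 m/s.
T = 2πr/v = 2π × 3.781 × 10^7 / 3890 = 61060 s.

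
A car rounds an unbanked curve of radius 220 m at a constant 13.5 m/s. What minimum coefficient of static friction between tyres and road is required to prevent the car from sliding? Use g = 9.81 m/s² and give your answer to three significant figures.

0.0844

Friction provides the centripetal force: μ_s m g = m v²/r, so μ_s = v²/(g r) = (13.50)²/(9.81 × 220) = 182.2/2158 = 0.08445.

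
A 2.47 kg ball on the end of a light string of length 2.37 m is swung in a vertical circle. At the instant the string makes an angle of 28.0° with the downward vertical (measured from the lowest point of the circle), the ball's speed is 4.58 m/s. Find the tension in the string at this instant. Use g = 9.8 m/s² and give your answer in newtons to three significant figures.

43.2 N

Take the radial direction toward the centre of the circle as positive. The component of the weight along the string toward the centre is −mg cos φ (φ measured from the bottom), so Newton's second law along the string gives T − mg cos φ = m v²/r.
cos 28.0° = 0.8829, so T = m(v²/r + g cos φ) = 2.47 × ((4.58)²/2.37 + 9.8 × 0.8829) = 2.47 × (8.851 + (8.653)) = 2.47 × 17.50 = 43.23 N.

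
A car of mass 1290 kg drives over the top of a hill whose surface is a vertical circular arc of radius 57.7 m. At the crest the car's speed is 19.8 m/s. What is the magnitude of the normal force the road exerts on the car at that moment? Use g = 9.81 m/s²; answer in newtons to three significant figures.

At the crest the centripetal acceleration points downward (toward the centre of the arc), so mg − N = mv²/r.
N = m(g − v²/r) = 1290 × (9.81 − (19.8)²/57.7) = 1290 × (9.81 − 6.794) = 1290 × 3.016 = 3890 N.

3890 N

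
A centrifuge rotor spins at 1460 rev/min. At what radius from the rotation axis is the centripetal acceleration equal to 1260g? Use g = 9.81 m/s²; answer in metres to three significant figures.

0.529 m

ω = 1460 rev/min × 2π/60 = 152.9 rad/s.
a_c = ω²r = 1260g ⇒ r = 1260 × 9.81 / (152.9)² = 12360/23380 = 0.5288 m.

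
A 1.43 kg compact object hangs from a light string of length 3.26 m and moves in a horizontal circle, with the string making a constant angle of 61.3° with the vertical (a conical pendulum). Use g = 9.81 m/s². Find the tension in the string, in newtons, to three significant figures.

Vertically the bob has no acceleration, so T cosθ = mg.
T = mg/cosθ = 1.43 × 9.81 / cos 61.3° = 14.03/0.4802 = 29.21 N.

29.2 N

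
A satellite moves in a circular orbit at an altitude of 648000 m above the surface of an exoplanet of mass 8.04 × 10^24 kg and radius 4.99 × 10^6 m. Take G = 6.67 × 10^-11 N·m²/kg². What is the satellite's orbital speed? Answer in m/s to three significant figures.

Orbital radius r = R + h = 4.99 × 10^6 + 648000 = 5.638 × 10^6 m.
Gravity supplies the centripetal force: G M m / r² = m v² / r, so v = √(GM/r).
v = √(6.67 × 10^-11 × 8.04 × 10^24 / 5.638 × 10^6) = √(9.512 × 10^7) = 9753 m/s.

9750 m/s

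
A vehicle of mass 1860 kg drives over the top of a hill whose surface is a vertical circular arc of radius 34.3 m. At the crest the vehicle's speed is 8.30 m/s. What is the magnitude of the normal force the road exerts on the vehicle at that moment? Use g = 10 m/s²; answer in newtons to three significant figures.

14900 N

At the crest the centripetal acceleration points downward (toward the centre of the arc), so mg − N = mv²/r.
N = m(g − v²/r) = 1860 × (10.0 − (8.30)²/34.3) = 1860 × (10.0 − 2.008) = 1860 × 7.992 = 14860 N.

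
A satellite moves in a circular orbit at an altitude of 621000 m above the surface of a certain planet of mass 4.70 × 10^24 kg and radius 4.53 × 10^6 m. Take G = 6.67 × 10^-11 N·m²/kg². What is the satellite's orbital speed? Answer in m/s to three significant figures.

Orbital radius r = R + h = 4.53 × 10^6 + 621000 = 5.151 × 10^6 m.
Gravity supplies the centripetal force: G M m / r² = m v² / r, so v = √(GM/r).
v = √(6.67 × 10^-11 × 4.70 × 10^24 / 5.151 × 10^6) = √(6.086 × 10^7) = 7801 m/s.

7800 m/s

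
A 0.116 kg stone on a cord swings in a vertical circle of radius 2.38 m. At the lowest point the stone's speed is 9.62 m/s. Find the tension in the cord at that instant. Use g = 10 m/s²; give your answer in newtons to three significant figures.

At the lowest point, T points up (toward the centre) and the weight mg points down (away from the centre), so the net inward force is T − mg = mv²/r.
T = m(v²/r + g) = 0.116 × ((9.62)²/2.38 + 10.0) = 0.116 × (38.88 + 10.0) = 0.116 × 48.88 = 5.671 N.

5.67 N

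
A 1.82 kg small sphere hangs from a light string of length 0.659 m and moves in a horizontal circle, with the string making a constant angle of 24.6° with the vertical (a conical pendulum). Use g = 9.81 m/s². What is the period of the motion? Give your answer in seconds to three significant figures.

1.55 s

r = L sinθ = 0.2743 m. From T sinθ = mω²r and T cosθ = mg: tanθ = ω²r/g, so ω² = g tanθ / r = g/(L cosθ).
ω = √(g/(L cosθ)) = √(9.81/(0.659 × 0.9092)) = √16.37 = 4.046 rad/s.
Period = 2π/ω = 1.553 s.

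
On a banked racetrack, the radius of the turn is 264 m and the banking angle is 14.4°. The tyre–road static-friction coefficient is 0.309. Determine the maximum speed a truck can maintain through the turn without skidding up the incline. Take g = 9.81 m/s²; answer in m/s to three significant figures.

At the maximum speed, friction acts down the slope at its limiting value f = μN. Radially (horizontal, toward centre): N sinθ + μN cosθ = mv²/r. Vertically: N cosθ − μN sinθ = mg.
Dividing: v² = r g (sinθ + μcosθ)/(cosθ − μsinθ).
sinθ + μcosθ = 0.2487 + 0.309×0.9686 = 0.5480; cosθ − μsinθ = 0.9686 − 0.309×0.2487 = 0.8917.
v² = 264 × 9.81 × 0.5480/0.8917 = 1591 m²/s², so v = 39.89 m/s.

39.9 m/s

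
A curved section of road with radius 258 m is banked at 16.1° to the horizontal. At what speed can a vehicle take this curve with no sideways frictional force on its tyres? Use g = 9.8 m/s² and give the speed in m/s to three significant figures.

On a frictionless banked curve, N sinθ = mv²/r and N cosθ = mg, so tanθ = v²/(rg).
v = √(r g tanθ) = √(258 × 9.8 × tan 16.1°) = √(258 × 9.8 × 0.2886) = √729.8 = 27.01 m/s.

27.0 m/s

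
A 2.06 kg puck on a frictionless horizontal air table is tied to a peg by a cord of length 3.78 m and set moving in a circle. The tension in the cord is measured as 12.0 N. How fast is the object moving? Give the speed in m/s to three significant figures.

T = m v²/r ⇒ v = √(T r / m) = √(12.0 × 3.78 / 2.06) = √22.02 = 4.692 m/s.

4.69 m/s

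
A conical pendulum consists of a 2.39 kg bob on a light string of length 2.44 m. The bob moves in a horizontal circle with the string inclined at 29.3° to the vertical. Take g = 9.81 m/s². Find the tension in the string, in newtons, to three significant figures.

Vertically the bob has no acceleration, so T cosθ = mg.
T = mg/cosθ = 2.39 × 9.81 / cos 29.3° = 23.45/0.8721 = 26.89 N.

26.9 N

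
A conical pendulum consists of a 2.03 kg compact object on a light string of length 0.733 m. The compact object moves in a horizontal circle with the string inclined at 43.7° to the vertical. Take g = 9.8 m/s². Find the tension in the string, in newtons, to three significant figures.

27.5 N

Vertically the bob has no acceleration, so T cosθ = mg.
T = mg/cosθ = 2.03 × 9.8 / cos 43.7° = 19.89/0.7230 = 27.52 N.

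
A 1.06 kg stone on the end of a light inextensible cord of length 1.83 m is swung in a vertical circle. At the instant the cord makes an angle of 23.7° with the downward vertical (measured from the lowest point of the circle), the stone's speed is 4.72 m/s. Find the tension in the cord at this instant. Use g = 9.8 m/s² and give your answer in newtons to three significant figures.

Take the radial direction toward the centre of the circle as positive. The component of the weight along the string toward the centre is −mg cos φ (φ measured from the bottom), so Newton's second law along the string gives T − mg cos φ = m v²/r.
cos 23.7° = 0.9157, so T = m(v²/r + g cos φ) = 1.06 × ((4.72)²/1.83 + 9.8 × 0.9157) = 1.06 × (12.17 + (8.973)) = 1.06 × 21.15 = 22.42 N.

22.4 N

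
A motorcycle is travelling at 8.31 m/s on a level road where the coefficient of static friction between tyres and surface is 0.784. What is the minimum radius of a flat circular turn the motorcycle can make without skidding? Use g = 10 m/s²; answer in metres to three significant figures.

8.81 m

At the limit, μ_s m g = m v²/r, so r_min = v²/(μ_s g) = (8.31)²/(0.784 × 10.0) = 69.06/7.840 = 8.808 m.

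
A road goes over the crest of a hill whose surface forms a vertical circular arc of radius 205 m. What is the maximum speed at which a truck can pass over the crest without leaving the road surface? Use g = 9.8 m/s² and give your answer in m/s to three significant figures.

At the crest the centre of the circle is below the truck, so the net downward (centripetal) force is mg − N = mv²/r.
The truck leaves the road when N → 0, giving v_max = √(g r) = √(9.8 × 205) = 44.82 m/s.

44.8 m/s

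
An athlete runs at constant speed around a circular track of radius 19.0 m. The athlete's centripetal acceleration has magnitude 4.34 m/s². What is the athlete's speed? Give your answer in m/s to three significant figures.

a_c = v²/r ⇒ v = √(a_c · r) = √(4.34 × 19.0) = √82.46 = 9.081 m/s.

9.08 m/s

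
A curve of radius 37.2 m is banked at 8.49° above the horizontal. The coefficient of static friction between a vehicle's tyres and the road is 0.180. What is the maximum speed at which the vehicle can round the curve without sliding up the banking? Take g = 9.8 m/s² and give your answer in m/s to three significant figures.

11.1 m/s

At the maximum speed, friction acts down the slope at its limiting value f = μN. Radially (horizontal, toward centre): N sinθ + μN cosθ = mv²/r. Vertically: N cosθ − μN sinθ = mg.
Dividing: v² = r g (sinθ + μcosθ)/(cosθ − μsinθ).
sinθ + μcosθ = 0.1476 + 0.180×0.9890 = 0.3257; cosθ − μsinθ = 0.9890 − 0.180×0.1476 = 0.9625.
v² = 37.2 × 9.8 × 0.3257/0.9625 = 123.4 m²/s², so v = 11.11 m/s.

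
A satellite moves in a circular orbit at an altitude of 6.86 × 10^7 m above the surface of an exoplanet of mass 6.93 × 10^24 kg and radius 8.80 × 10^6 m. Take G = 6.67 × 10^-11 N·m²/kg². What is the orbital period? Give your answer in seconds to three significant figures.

199000 s

r = R + h = 8.80 × 10^6 + 6.86 × 10^7 = 7.740 × 10^7 m. Gravity provides the centripetal force: G M m / r² = m v² / r ⇒ v = √(GM/r) = 2444 m/s.
T = 2πr/v = 2π × 7.740 × 10^7 / 2444 = 199000 s.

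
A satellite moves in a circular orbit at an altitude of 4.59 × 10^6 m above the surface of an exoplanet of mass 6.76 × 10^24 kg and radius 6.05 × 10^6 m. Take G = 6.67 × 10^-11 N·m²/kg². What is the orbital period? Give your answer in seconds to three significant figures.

10300 s

r = R + h = 6.05 × 10^6 + 4.59 × 10^6 = 1.064 × 10^7 m. Gravity provides the centripetal force: G M m / r² = m v² / r ⇒ v = √(GM/r) = 6510 m/s.
T = 2πr/v = 2π × 1.064 × 10^7 / 6510 = 10270 s.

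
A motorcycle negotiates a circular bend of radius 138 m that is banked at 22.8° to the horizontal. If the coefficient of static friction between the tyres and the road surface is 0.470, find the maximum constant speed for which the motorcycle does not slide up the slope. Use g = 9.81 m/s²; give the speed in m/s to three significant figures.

At the maximum speed, friction acts down the slope at its limiting value f = μN. Radially (horizontal, toward centre): N sinθ + μN cosθ = mv²/r. Vertically: N cosθ − μN sinθ = mg.
Dividing: v² = r g (sinθ + μcosθ)/(cosθ − μsinθ).
sinθ + μcosθ = 0.3875 + 0.470×0.9219 = 0.8208; cosθ − μsinθ = 0.9219 − 0.470×0.3875 = 0.7397.
v² = 138 × 9.81 × 0.8208/0.7397 = 1502 m²/s², so v = 38.76 m/s.

38.8 m/s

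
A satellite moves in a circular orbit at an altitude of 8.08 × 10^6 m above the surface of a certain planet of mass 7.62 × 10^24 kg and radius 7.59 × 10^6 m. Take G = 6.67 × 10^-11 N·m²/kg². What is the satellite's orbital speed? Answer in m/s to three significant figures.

Orbital radius r = R + h = 7.59 × 10^6 + 8.08 × 10^6 = 1.567 × 10^7 m.
Gravity supplies the centripetal force: G M m / r² = m v² / r, so v = √(GM/r).
v = √(6.67 × 10^-11 × 7.62 × 10^24 / 1.567 × 10^7) = √(3.243 × 10^7) = 5695 m/s.

5700 m/s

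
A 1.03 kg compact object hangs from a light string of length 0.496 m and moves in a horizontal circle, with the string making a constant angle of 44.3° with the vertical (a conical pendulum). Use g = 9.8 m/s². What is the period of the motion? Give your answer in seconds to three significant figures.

r = L sinθ = 0.3464 m. From T sinθ = mω²r and T cosθ = mg: tanθ = ω²r/g, so ω² = g tanθ / r = g/(L cosθ).
ω = √(g/(L cosθ)) = √(9.8/(0.496 × 0.7157)) = √27.61 = 5.254 rad/s.
Period = 2π/ω = 1.196 s.

1.20 s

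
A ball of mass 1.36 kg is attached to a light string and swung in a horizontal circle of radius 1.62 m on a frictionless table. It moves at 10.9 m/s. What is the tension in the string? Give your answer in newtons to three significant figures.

The tension is the only horizontal force, so it supplies the full centripetal force: T = m v²/r = 1.36 × (10.90)²/1.62 = 1.36 × 118.8/1.62 = 99.74 N.

99.7 N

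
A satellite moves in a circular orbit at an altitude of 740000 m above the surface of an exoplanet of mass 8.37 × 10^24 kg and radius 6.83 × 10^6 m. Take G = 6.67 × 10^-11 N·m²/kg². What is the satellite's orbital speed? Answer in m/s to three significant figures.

8590 m/s

Orbital radius r = R + h = 6.83 × 10^6 + 740000 = 7.570 × 10^6 m.
Gravity supplies the centripetal force: G M m / r² = m v² / r, so v = √(GM/r).
v = √(6.67 × 10^-11 × 8.37 × 10^24 / 7.570 × 10^6) = √(7.375 × 10^7) = 8588 m/s.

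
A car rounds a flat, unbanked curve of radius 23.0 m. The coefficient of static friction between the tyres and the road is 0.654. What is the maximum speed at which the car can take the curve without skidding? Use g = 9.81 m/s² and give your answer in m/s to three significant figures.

Friction provides the centripetal force on a flat curve. At maximum speed it is at its limiting value: μ_s m g = m v²/r.
Mass cancels: v_max = √(μ_s g r) = √(0.654 × 9.81 × 23.0) = √147.6 = 12.15 m/s.

12.1 m/s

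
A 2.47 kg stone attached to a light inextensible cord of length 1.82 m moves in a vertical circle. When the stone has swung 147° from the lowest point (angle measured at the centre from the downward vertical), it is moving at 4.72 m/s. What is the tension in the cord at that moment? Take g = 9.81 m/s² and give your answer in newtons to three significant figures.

9.91 N

Take the radial direction toward the centre of the circle as positive. The component of the weight along the string toward the centre is −mg cos φ (φ measured from the bottom), so Newton's second law along the string gives T − mg cos φ = m v²/r.
cos 147° = -0.8387, so T = m(v²/r + g cos φ) = 2.47 × ((4.72)²/1.82 + 9.81 × -0.8387) = 2.47 × (12.24 + (-8.227)) = 2.47 × 4.014 = 9.913 N.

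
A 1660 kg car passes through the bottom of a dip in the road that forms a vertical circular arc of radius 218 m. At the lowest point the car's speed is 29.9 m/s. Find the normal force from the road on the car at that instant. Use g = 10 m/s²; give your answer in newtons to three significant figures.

At the lowest point, N points up (toward the centre) and the weight mg points down (away from the centre), so the net inward force is N − mg = mv²/r.
N = m(v²/r + g) = 1660 × ((29.9)²/218 + 10.0) = 1660 × (4.101 + 10.0) = 1660 × 14.10 = 23410 N.

23400 N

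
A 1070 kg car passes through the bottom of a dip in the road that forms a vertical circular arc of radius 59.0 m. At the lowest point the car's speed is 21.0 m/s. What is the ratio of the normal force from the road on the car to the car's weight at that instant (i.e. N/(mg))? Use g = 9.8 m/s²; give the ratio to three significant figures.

1.76

At the bottom, N − mg = mv²/r, so N = m(v²/r + g) and N/(mg) = v²/(rg) + 1 = (21.0)²/(59.0 × 9.8) + 1 = 0.7627 + 1 = 1.763.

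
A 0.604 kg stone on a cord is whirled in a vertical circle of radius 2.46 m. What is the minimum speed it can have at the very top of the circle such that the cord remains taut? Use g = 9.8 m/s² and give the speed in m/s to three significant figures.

At the top, both weight mg and T point toward the centre: T + mg = mv²/r.
At minimum speed T → 0, so mg = mv_min²/r ⇒ v_min = √(g r) = √(9.8 × 2.46) = 4.910 m/s.

4.91 m/s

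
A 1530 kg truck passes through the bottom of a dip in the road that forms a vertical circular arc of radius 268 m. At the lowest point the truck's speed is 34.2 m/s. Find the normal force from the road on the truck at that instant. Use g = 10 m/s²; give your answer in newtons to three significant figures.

22000 N

At the lowest point, N points up (toward the centre) and the weight mg points down (away from the centre), so the net inward force is N − mg = mv²/r.
N = m(v²/r + g) = 1530 × ((34.2)²/268 + 10.0) = 1530 × (4.364 + 10.0) = 1530 × 14.36 = 21980 N.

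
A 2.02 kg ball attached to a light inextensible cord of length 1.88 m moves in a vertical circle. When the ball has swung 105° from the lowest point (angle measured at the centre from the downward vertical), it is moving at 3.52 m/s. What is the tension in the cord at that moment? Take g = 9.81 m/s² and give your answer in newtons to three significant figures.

8.18 N

Take the radial direction toward the centre of the circle as positive. The component of the weight along the string toward the centre is −mg cos φ (φ measured from the bottom), so Newton's second law along the string gives T − mg cos φ = m v²/r.
cos 105° = -0.2588, so T = m(v²/r + g cos φ) = 2.02 × ((3.52)²/1.88 + 9.81 × -0.2588) = 2.02 × (6.591 + (-2.539)) = 2.02 × 4.052 = 8.184 N.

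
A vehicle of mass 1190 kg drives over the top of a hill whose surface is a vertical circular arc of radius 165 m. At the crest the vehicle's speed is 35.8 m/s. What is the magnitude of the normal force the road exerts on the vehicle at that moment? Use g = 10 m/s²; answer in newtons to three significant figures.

2660 N

At the crest the centripetal acceleration points downward (toward the centre of the arc), so mg − N = mv²/r.
N = m(g − v²/r) = 1190 × (10.0 − (35.8)²/165) = 1190 × (10.0 − 7.768) = 1190 × 2.232 = 2657 N.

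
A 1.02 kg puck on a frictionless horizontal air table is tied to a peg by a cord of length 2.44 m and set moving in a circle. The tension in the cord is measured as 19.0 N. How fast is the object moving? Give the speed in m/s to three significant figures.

T = m v²/r ⇒ v = √(T r / m) = √(19.0 × 2.44 / 1.02) = √45.45 = 6.742 m/s.

6.74 m/s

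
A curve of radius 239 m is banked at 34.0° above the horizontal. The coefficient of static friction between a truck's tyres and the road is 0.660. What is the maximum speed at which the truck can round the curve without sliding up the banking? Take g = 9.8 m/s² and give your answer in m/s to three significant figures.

75.1 m/s

At the maximum speed, friction acts down the slope at its limiting value f = μN. Radially (horizontal, toward centre): N sinθ + μN cosθ = mv²/r. Vertically: N cosθ − μN sinθ = mg.
Dividing: v² = r g (sinθ + μcosθ)/(cosθ − μsinθ).
sinθ + μcosθ = 0.5592 + 0.660×0.8290 = 1.106; cosθ − μsinθ = 0.8290 − 0.660×0.5592 = 0.4600.
v² = 239 × 9.8 × 1.106/0.4600 = 5634 m²/s², so v = 75.06 m/s.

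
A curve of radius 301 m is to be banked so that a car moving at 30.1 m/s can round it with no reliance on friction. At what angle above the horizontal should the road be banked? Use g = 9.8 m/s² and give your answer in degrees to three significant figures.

17.1°

With no friction, the horizontal component of the normal force provides the centripetal force: N sinθ = mv²/r, while N cosθ = mg vertically.
Dividing: tanθ = v²/(r g) = (30.1)²/(301 × 9.8) = 906.0/2950 = 0.3071.
θ = arctan(0.3071) = 17.07°.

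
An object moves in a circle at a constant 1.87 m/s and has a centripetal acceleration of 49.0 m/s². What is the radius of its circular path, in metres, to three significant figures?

a_c = v²/r ⇒ r = v²/a_c = (1.87)²/49.0 = 3.497/49.0 = 0.07137 m.

0.0714 m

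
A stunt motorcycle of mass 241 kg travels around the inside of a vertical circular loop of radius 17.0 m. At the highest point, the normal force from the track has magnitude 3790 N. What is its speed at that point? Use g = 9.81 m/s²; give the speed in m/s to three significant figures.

20.8 m/s

At the top, N + mg = mv²/r, so v = √(r(N/m + g)) = √(17.0 × (3790/241 + 9.81)) = √(17.0 × 25.54) = √434.1 = 20.84 m/s.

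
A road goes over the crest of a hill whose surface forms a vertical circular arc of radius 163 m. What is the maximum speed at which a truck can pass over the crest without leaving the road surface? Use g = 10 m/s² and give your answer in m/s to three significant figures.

40.4 m/s

At the crest the centre of the circle is below the truck, so the net downward (centripetal) force is mg − N = mv²/r.
The truck leaves the road when N → 0, giving v_max = √(g r) = √(10.0 × 163) = 40.37 m/s.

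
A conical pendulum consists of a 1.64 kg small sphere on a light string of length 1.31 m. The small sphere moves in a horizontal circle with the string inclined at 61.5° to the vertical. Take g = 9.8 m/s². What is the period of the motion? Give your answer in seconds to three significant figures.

r = L sinθ = 1.151 m. From T sinθ = mω²r and T cosθ = mg: tanθ = ω²r/g, so ω² = g tanθ / r = g/(L cosθ).
ω = √(g/(L cosθ)) = √(9.8/(1.31 × 0.4772)) = √15.68 = 3.960 rad/s.
Period = 2π/ω = 1.587 s.

1.59 s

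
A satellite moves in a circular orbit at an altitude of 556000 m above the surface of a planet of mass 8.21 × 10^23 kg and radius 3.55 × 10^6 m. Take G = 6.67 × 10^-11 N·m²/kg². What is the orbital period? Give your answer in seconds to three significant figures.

7060 s

r = R + h = 3.55 × 10^6 + 556000 = 4.106 × 10^6 m. Gravity provides the centripetal force: G M m / r² = m v² / r ⇒ v = √(GM/r) = 3652 m/s.
T = 2πr/v = 2π × 4.106 × 10^6 / 3652 = 7064 s.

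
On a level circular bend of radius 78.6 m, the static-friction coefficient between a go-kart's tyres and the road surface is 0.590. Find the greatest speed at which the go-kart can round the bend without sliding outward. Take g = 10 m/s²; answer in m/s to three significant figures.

On a flat curve, static friction is the only horizontal force, so it must supply the full centripetal force: μ_s m g = m v²/r.
Mass cancels: v_max = √(μ_s g r) = √(0.590 × 10.0 × 78.6) = √463.7 = 21.53 m/s.

21.5 m/s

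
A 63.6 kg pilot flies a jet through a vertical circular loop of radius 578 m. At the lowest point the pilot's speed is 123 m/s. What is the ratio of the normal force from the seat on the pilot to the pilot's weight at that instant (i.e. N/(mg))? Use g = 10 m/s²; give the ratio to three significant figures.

3.62

At the bottom, N − mg = mv²/r, so N = m(v²/r + g) and N/(mg) = v²/(rg) + 1 = (123)²/(578 × 10.0) + 1 = 2.617 + 1 = 3.617.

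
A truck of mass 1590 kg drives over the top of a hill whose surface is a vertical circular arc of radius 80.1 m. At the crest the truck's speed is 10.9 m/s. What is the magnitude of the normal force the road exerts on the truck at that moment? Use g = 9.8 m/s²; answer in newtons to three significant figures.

At the crest the centripetal acceleration points downward (toward the centre of the arc), so mg − N = mv²/r.
N = m(g − v²/r) = 1590 × (9.8 − (10.9)²/80.1) = 1590 × (9.8 − 1.483) = 1590 × 8.317 = 13220 N.

13200 N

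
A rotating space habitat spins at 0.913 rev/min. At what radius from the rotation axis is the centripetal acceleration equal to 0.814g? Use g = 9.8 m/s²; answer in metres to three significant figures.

873 m

ω = 0.913 rev/min × 2π/60 = 0.09561 rad/s.
a_c = ω²r = 0.814g ⇒ r = 0.814 × 9.8 / (0.09561)² = 7.977/0.009141 = 872.7 m.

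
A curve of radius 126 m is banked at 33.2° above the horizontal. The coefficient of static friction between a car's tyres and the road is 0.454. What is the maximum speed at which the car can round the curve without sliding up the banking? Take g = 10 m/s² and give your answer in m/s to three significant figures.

44.6 m/s

At the maximum speed, friction acts down the slope at its limiting value f = μN. Radially (horizontal, toward centre): N sinθ + μN cosθ = mv²/r. Vertically: N cosθ − μN sinθ = mg.
Dividing: v² = r g (sinθ + μcosθ)/(cosθ − μsinθ).
sinθ + μcosθ = 0.5476 + 0.454×0.8368 = 0.9275; cosθ − μsinθ = 0.8368 − 0.454×0.5476 = 0.5882.
v² = 126 × 10.0 × 0.9275/0.5882 = 1987 m²/s², so v = 44.57 m/s.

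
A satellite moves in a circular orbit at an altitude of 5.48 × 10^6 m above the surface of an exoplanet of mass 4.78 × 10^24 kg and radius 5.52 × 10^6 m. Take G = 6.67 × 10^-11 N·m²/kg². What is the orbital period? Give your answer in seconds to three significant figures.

12800 s

r = R + h = 5.52 × 10^6 + 5.48 × 10^6 = 1.100 × 10^7 m. Gravity provides the centripetal force: G M m / r² = m v² / r ⇒ v = √(GM/r) = 5384 m/s.
T = 2πr/v = 2π × 1.100 × 10^7 / 5384 = 12840 s.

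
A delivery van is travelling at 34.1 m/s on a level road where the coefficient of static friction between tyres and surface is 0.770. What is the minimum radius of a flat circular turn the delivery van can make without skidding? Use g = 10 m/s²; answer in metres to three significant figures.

151 m

At the limit, μ_s m g = m v²/r, so r_min = v²/(μ_s g) = (34.1)²/(0.770 × 10.0) = 1163/7.700 = 151.0 m.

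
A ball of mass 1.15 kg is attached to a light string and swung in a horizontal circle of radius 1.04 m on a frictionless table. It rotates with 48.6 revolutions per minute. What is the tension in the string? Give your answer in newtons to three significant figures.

ω = 48.6 rev/min × 2π/60 = 5.089 rad/s, so v = ωr = 5.089 × 1.04 = 5.293 m/s.
The tension is the only horizontal force, so it supplies the full centripetal force: T = m v²/r = 1.15 × (5.293)²/1.04 = 1.15 × 28.02/1.04 = 30.98 N.

31.0 N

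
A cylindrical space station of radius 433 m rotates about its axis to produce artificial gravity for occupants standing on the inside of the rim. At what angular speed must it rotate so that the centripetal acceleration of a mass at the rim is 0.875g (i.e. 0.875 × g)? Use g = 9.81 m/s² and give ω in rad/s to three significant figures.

Centripetal acceleration a_c = ω²r. Setting ω²r = 0.875g:
ω = √(0.875g / r) = √(0.875 × 9.81 / 433) = √0.01982 = 0.1408 rad/s.

0.141 rad/s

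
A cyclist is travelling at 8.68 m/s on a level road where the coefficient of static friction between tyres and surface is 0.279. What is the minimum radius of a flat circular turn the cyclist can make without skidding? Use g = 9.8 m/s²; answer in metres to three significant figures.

27.6 m

At the limit, μ_s m g = m v²/r, so r_min = v²/(μ_s g) = (8.68)²/(0.279 × 9.8) = 75.34/2.734 = 27.56 m.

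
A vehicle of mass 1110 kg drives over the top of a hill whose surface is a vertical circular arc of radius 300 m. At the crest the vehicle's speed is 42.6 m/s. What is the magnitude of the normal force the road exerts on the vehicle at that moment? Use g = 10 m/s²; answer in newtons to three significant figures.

4390 N

At the crest the centripetal acceleration points downward (toward the centre of the arc), so mg − N = mv²/r.
N = m(g − v²/r) = 1110 × (10.0 − (42.6)²/300) = 1110 × (10.0 − 6.049) = 1110 × 3.951 = 4385 N.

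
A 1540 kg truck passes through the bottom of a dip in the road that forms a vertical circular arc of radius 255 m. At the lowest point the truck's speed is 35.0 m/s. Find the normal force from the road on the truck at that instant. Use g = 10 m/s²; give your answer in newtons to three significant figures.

At the lowest point, N points up (toward the centre) and the weight mg points down (away from the centre), so the net inward force is N − mg = mv²/r.
N = m(v²/r + g) = 1540 × ((35.0)²/255 + 10.0) = 1540 × (4.804 + 10.0) = 1540 × 14.80 = 22800 N.

22800 N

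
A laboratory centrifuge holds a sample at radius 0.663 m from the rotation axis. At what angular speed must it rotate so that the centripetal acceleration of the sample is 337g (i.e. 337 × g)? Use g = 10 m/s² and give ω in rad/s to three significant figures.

71.3 rad/s

Centripetal acceleration a_c = ω²r. Setting ω²r = 337g:
ω = √(337g / r) = √(337 × 10.0 / 0.663) = √5083 = 71.29 rad/s.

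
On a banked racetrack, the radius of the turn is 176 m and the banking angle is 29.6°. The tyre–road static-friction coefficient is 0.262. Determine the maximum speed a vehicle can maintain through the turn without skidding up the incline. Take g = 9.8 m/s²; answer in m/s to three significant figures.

41.0 m/s

At the maximum speed, friction acts down the slope at its limiting value f = μN. Radially (horizontal, toward centre): N sinθ + μN cosθ = mv²/r. Vertically: N cosθ − μN sinθ = mg.
Dividing: v² = r g (sinθ + μcosθ)/(cosθ − μsinθ).
sinθ + μcosθ = 0.4939 + 0.262×0.8695 = 0.7217; cosθ − μsinθ = 0.8695 − 0.262×0.4939 = 0.7401.
v² = 176 × 9.8 × 0.7217/0.7401 = 1682 m²/s², so v = 41.01 m/s.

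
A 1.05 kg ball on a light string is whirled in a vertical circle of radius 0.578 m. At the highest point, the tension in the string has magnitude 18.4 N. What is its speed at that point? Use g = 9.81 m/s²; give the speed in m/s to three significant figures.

At the top, T + mg = mv²/r, so v = √(r(T/m + g)) = √(0.578 × (18.4/1.05 + 9.81)) = √(0.578 × 27.33) = √15.80 = 3.975 m/s.

3.97 m/s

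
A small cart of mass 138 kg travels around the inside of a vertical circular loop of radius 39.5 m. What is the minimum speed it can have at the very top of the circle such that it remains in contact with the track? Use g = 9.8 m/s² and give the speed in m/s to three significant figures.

At the top, both weight mg and N point toward the centre: N + mg = mv²/r.
At minimum speed N → 0, so mg = mv_min²/r ⇒ v_min = √(g r) = √(9.8 × 39.5) = 19.67 m/s.

19.7 m/s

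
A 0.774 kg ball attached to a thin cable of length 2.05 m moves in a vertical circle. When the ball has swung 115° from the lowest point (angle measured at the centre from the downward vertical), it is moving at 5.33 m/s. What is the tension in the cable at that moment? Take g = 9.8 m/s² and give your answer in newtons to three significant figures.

7.52 N

Take the radial direction toward the centre of the circle as positive. The component of the weight along the string toward the centre is −mg cos φ (φ measured from the bottom), so Newton's second law along the string gives T − mg cos φ = m v²/r.
cos 115° = -0.4226, so T = m(v²/r + g cos φ) = 0.774 × ((5.33)²/2.05 + 9.8 × -0.4226) = 0.774 × (13.86 + (-4.142)) = 0.774 × 9.716 = 7.520 N.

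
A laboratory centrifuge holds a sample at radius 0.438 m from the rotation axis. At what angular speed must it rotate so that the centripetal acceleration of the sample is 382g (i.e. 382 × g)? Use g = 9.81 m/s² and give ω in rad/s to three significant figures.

Centripetal acceleration a_c = ω²r. Setting ω²r = 382g:
ω = √(382g / r) = √(382 × 9.81 / 0.438) = √8556 = 92.50 rad/s.

92.5 rad/s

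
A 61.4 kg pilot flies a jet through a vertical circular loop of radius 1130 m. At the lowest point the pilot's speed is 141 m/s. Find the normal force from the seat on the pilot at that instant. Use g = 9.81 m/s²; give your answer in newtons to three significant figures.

At the lowest point, N points up (toward the centre) and the weight mg points down (away from the centre), so the net inward force is N − mg = mv²/r.
N = m(v²/r + g) = 61.4 × ((141)²/1130 + 9.81) = 61.4 × (17.59 + 9.81) = 61.4 × 27.40 = 1683 N.

1680 N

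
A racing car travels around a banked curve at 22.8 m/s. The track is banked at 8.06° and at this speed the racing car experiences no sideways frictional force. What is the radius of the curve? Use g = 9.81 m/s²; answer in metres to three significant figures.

374 m

Frictionless banking: tanθ = v²/(rg), so r = v²/(g tanθ).
r = (22.8)²/(9.81 × tan 8.06°) = 519.8/(9.81 × 0.1416) = 519.8/1.389 = 374.2 m.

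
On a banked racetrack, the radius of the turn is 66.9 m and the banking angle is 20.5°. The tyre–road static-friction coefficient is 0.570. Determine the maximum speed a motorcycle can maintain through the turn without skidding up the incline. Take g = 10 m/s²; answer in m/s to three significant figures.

28.3 m/s

At the maximum speed, friction acts down the slope at its limiting value f = μN. Radially (horizontal, toward centre): N sinθ + μN cosθ = mv²/r. Vertically: N cosθ − μN sinθ = mg.
Dividing: v² = r g (sinθ + μcosθ)/(cosθ − μsinθ).
sinθ + μcosθ = 0.3502 + 0.570×0.9367 = 0.8841; cosθ − μsinθ = 0.9367 − 0.570×0.3502 = 0.7371.
v² = 66.9 × 10.0 × 0.8841/0.7371 = 802.5 m²/s², so v = 28.33 m/s.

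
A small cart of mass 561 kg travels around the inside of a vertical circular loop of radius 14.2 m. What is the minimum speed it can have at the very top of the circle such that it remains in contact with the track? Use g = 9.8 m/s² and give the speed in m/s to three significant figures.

11.8 m/s

At the highest point the centre is directly below, so both the weight and N act inward: N + mg = mv²/r.
At minimum speed N → 0, so mg = mv_min²/r ⇒ v_min = √(g r) = √(9.8 × 14.2) = 11.80 m/s.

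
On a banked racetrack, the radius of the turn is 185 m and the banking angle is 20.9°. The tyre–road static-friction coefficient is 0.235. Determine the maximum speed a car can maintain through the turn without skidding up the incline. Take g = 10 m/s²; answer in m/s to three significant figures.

At the maximum speed, friction acts down the slope at its limiting value f = μN. Radially (horizontal, toward centre): N sinθ + μN cosθ = mv²/r. Vertically: N cosθ − μN sinθ = mg.
Dividing: v² = r g (sinθ + μcosθ)/(cosθ − μsinθ).
sinθ + μcosθ = 0.3567 + 0.235×0.9342 = 0.5763; cosθ − μsinθ = 0.9342 − 0.235×0.3567 = 0.8504.
v² = 185 × 10.0 × 0.5763/0.8504 = 1254 m²/s², so v = 35.41 m/s.

35.4 m/s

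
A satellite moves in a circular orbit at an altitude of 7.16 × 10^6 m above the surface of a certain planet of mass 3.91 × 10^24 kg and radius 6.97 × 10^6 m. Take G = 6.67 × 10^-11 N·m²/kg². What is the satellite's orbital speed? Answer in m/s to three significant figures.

Orbital radius r = R + h = 6.97 × 10^6 + 7.16 × 10^6 = 1.413 × 10^7 m.
Gravity supplies the centripetal force: G M m / r² = m v² / r, so v = √(GM/r).
v = √(6.67 × 10^-11 × 3.91 × 10^24 / 1.413 × 10^7) = √(1.846 × 10^7) = 4296 m/s.

4300 m/s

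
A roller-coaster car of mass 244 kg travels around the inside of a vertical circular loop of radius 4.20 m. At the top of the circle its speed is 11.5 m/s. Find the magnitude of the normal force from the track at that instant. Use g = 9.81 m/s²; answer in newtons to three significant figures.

At the top, both N and the weight mg point inward (toward the centre), so N + mg = mv²/r.
N = m(v²/r − g) = 244 × ((11.5)²/4.20 − 9.81) = 244 × (31.49 − 9.81) = 244 × 21.68 = 5289 N.

5290 N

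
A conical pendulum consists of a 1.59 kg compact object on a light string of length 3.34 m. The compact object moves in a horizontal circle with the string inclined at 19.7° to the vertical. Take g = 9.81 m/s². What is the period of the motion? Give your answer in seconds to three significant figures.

3.56 s

r = L sinθ = 1.126 m. From T sinθ = mω²r and T cosθ = mg: tanθ = ω²r/g, so ω² = g tanθ / r = g/(L cosθ).
ω = √(g/(L cosθ)) = √(9.81/(3.34 × 0.9415)) = √3.120 = 1.766 rad/s.
Period = 2π/ω = 3.557 s.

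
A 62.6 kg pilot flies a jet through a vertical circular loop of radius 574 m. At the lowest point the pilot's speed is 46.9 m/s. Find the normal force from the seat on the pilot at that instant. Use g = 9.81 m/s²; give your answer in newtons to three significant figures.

At the lowest point, N points up (toward the centre) and the weight mg points down (away from the centre), so the net inward force is N − mg = mv²/r.
N = m(v²/r + g) = 62.6 × ((46.9)²/574 + 9.81) = 62.6 × (3.832 + 9.81) = 62.6 × 13.64 = 854.0 N.

854 N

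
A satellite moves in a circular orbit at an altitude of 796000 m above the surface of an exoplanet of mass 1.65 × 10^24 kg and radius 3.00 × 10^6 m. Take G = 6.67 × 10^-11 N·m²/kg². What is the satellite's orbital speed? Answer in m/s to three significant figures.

Orbital radius r = R + h = 3.00 × 10^6 + 796000 = 3.796 × 10^6 m.
Gravity supplies the centripetal force: G M m / r² = m v² / r, so v = √(GM/r).
v = √(6.67 × 10^-11 × 1.65 × 10^24 / 3.796 × 10^6) = √(2.899 × 10^7) = 5384 m/s.

5380 m/s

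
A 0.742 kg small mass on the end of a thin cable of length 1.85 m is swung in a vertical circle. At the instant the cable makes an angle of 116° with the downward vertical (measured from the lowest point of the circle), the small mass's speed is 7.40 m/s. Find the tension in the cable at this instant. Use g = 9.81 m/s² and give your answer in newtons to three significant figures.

Take the radial direction toward the centre of the circle as positive. The component of the weight along the string toward the centre is −mg cos φ (φ measured from the bottom), so Newton's second law along the string gives T − mg cos φ = m v²/r.
cos 116° = -0.4384, so T = m(v²/r + g cos φ) = 0.742 × ((7.40)²/1.85 + 9.81 × -0.4384) = 0.742 × (29.60 + (-4.300)) = 0.742 × 25.30 = 18.77 N.

18.8 N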